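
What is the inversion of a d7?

Interval numbers invert to sum to nine: 7 + 2 = 9, so a seventh inverts to a second.
And diminished becomes augmented under inversion, so we get an augmented second.

A2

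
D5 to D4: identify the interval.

Descending from D5 to D4 is the same interval as ascending D4 to D5.
D to D is the same letter name, plus an octave, so the interval is some kind of octave.
D4 to D5 is 12 semitones, matching the perfect octave exactly, so the quality is perfect.

perfect 8th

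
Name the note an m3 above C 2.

E-flat 2

Counting three letter names up from C lands on E.
A minor third is 3 semitones; 3 semitones up from C2 gives Eb2.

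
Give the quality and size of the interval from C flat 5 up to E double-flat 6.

C to E spans three letter names (C-D-E), plus an octave — that makes it a tenth of some quality.
Cb5 to Ebb6 is 15 semitones, a half step short of the major tenth (16), so this is minor.
(Equivalently, a compound minor third: a minor third plus an octave.)

minor tenth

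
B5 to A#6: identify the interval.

B to A spans seven letter names (B-C-D-E-F-G-A) — that makes it a seventh of some quality.
The major seventh spans 11 semitones, and B5 to A#6 is exactly 11 semitones — so this is a major seventh.

M7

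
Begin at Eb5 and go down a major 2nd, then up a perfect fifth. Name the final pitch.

Down a major second from Eb5: Db5 (2 semitones down).
Db5 up a perfect fifth → Ab5 (7 semitones).

Ab5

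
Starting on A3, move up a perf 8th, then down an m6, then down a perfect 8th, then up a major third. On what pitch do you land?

E#3

Up a perfect octave from A3: A4 (12 semitones up).
A minor sixth down from A4 is C#4.
Down a perfect octave from C#4: C#3 (12 semitones down).
A major third up from C#3 is E#3.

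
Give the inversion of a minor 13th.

First reduce the compound minor thirteenth to its simple form, a minor sixth.
Inverted interval numbers add to nine, so a sixth pairs with a third (6 + 3 = 9).
The quality also flips — minor becomes major — giving a major third.

major 3rd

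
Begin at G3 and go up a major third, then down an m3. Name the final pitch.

Up a major third from G3: B3 (4 semitones up).
B3 down a minor third → G#3 (3 semitones).

G#3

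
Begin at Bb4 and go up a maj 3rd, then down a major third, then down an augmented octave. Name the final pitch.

Up a major third from Bb4: D5 (4 semitones up).
A major third down from D5 is Bb4.
Bb4 down an augmented octave → Bbb3 (13 semitones).

Bbb3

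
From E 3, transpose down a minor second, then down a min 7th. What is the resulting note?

E sharp 2

A minor second down from E3 is D#3.
A minor seventh down from D#3 is E#2.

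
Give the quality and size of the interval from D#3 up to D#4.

perfect 8th

D to D is the same letter name, plus an octave: an octave.
Counting semitones, D#3→D#4 is 12, which is the perfect octave.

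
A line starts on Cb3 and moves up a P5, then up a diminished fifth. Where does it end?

Cb3 up a perfect fifth → Gb3 (7 semitones).
A diminished fifth up from Gb3 is Dbb4.

Dbb4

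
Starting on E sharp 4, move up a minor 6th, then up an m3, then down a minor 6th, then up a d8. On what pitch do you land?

G 5

E#4 up a minor sixth → C#5 (8 semitones).
Up a minor third from C#5: E5 (3 semitones up).
A minor sixth down from E5 is G#4.
A diminished octave up from G#4 is G5.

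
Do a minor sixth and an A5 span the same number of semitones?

Yes

A minor sixth = 8 semitones = an augmented fifth; enharmonically equal.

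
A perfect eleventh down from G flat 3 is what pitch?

D flat 2

The eleventh's letter: G down four letter names plus an octave → D.
A perfect eleventh spans 17 semitones, so from Gb3 the target pitch is Db2.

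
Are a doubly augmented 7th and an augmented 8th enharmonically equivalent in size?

A doubly augmented seventh spans 13 semitones, and an augmented octave also spans 13 semitones — they're enharmonic.

Yes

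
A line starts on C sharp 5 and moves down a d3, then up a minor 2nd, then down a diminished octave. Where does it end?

A diminished third down from C#5 is A##4.
A minor second up from A##4 is B#4.
B#4 down a diminished octave → B##3 (11 semitones).

B double-sharp 3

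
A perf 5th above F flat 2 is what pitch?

C flat 3

Five letter names up from F: C.
Moving 7 semitones up from Fb2 (the size of a perfect fifth) reaches Cb3.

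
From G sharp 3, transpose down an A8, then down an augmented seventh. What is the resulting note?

A double-flat 1

Down an augmented octave from G#3: G2 (13 semitones down).
An augmented seventh down from G2 is Abb1.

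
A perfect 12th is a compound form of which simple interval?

perfect 5th

Take out an octave (7 from the number): 12 − 7 = 5.
That makes a perfect twelfth a compound perfect fifth — an octave plus a perfect fifth.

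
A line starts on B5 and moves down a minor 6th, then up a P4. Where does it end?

G#5

Down a minor sixth from B5: D#5 (8 semitones down).
A perfect fourth up from D#5 is G#5.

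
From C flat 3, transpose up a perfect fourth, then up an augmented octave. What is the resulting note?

F 4

Cb3 up a perfect fourth → Fb3 (5 semitones).
Fb3 up an augmented octave → F4 (13 semitones).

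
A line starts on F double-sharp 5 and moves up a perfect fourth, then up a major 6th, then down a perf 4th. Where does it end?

D double-sharp 6

F##5 up a perfect fourth → B#5 (5 semitones).
B#5 up a major sixth → G##6 (9 semitones).
A perfect fourth down from G##6 is D##6.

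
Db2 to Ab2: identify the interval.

perfect fifth

D to A spans five letter names (D-E-F-G-A), so the interval is some kind of fifth.
Counting semitones, Db2→Ab2 is 7, which is the perfect fifth.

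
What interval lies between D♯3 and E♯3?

major second

D to E spans two letter names (D-E) — that makes it a second of some quality.
Counting semitones, D#3→E#3 is 2, which is the major second.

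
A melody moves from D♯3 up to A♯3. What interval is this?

perfect fifth

D to A spans five letter names (D-E-F-G-A), so the interval is some kind of fifth.
The perfect fifth spans 7 semitones, and D#3 to A#3 is exactly 7 semitones — so this is a perfect fifth.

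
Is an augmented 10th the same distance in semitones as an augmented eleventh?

No

17 semitones (augmented tenth) vs 18 semitones (augmented eleventh): not equal.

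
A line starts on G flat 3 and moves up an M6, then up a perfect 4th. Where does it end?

A flat 4

A major sixth up from Gb3 is Eb4.
Eb4 up a perfect fourth → Ab4 (5 semitones).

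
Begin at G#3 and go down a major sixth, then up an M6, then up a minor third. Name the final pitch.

B3

A major sixth down from G#3 is B2.
A major sixth up from B2 is G#3.
Up a minor third from G#3: B3 (3 semitones up).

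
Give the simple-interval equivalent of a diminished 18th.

diminished 4th

Each octave removed subtracts seven from the number: 18 − 14 = 4.
So a diminished eighteenth is 2 octaves plus a diminished fourth. The quality is unchanged.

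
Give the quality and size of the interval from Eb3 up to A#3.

doubly augmented 4th

E to A spans four letter names (E-F-G-A): a fourth.
The perfect fourth is 5 semitones; here we have 7, two semitones wider: doubly augmented.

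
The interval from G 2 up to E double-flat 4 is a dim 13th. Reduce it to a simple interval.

Take out an octave (7 from the number): 13 − 7 = 6.
So a diminished thirteenth is an octave plus a diminished sixth. The quality is unchanged.

diminished sixth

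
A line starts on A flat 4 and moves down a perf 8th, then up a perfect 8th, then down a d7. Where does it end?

B 3

Down a perfect octave from Ab4: Ab3 (12 semitones down).
Ab3 up a perfect octave → Ab4 (12 semitones).
Down a diminished seventh from Ab4: B3 (9 semitones down).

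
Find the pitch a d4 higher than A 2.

The fourth takes the letter from A up to D.
A diminished fourth is 4 semitones; 4 semitones up from A2 gives Db3.

D flat 3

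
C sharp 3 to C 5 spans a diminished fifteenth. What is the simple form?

diminished 8th

Take out an octave (7 from the number): 15 − 7 = 8.
That makes a diminished fifteenth a compound diminished octave — an octave plus a diminished octave.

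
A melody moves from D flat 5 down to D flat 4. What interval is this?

Descending from Db5 to Db4 is the same interval as ascending Db4 to Db5.
D to D is the same letter name, plus an octave: an octave.
Counting semitones, Db4→Db5 is 12, which is the perfect octave.

perfect octave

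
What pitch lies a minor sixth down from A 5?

The sixth takes the letter from A down to C.
Moving 8 semitones down from A5 (the size of a minor sixth) reaches C#5.

C sharp 5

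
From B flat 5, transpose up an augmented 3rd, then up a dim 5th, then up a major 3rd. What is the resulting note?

C sharp 7

An augmented third up from Bb5 is D#6.
A diminished fifth up from D#6 is A6.
Up a major third from A6: C#7 (4 semitones up).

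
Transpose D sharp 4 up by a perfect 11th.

G sharp 5

Four letters up from D (plus an octave) reaches G.
Moving 17 semitones up from D#4 (the size of a perfect eleventh) reaches G#5.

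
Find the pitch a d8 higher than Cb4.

The letter stays C (same as the start), shifted an octave up.
A diminished octave is 11 semitones; 11 semitones up from Cb4 gives Cbb5.

Cbb5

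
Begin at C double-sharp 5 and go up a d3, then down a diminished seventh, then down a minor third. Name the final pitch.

D double-sharp 4

C##5 up a diminished third → E5 (2 semitones).
Down a diminished seventh from E5: F##4 (9 semitones down).
Down a minor third from F##4: D##4 (3 semitones down).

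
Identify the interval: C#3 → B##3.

augmented 7th

C to B spans seven letter names (C-D-E-F-G-A-B): a seventh.
C#3 to B##3 spans 12 semitones — one semitone wider than the major seventh (11) — giving an augmented seventh.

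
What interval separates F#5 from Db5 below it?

A3

Descending from F#5 to Db5 is the same interval as ascending Db5 to F#5.
D to F spans three letter names (D-E-F) — that makes it a third of some quality.
The major third is 4 semitones; here we have 5, one semitone wider: augmented.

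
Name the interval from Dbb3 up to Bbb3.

D to B spans six letter names (D-E-F-G-A-B), so the interval is some kind of sixth.
Counting semitones, Dbb3→Bbb3 is 9, which is the major sixth.

major 6th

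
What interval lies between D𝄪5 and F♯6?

D to F spans three letter names (D-E-F), plus an octave — that makes it a tenth of some quality.
D##5 to F#6 spans 14 semitones — two semitones narrower than the major tenth (16) — giving a diminished tenth.
(Equivalently, a compound diminished third: a diminished third plus an octave.)

diminished tenth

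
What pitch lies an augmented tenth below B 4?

G flat 3

Counting three letter names plus an octave down from B lands on G.
An augmented tenth spans 17 semitones, so from B4 the target pitch is Gb3.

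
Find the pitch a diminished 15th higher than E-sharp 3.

E 5

The letter stays E (same as the start), shifted two octaves up.
Moving 23 semitones up from E#3 (the size of a diminished fifteenth) reaches E5.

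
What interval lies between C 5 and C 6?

P8

C to C is the same letter name, plus an octave: an octave.
The perfect octave spans 12 semitones, and C5 to C6 is exactly 12 semitones — so this is a perfect octave.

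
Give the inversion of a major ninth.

First reduce the compound major ninth to its simple form, a major second.
The rule of nine gives the new number: 9 − 2 = 7, so a second becomes a seventh.
The quality also flips — major becomes minor — giving a minor seventh.

minor 7th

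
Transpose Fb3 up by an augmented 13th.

D5

The thirteenth's letter: F up six letter names plus an octave → D.
An augmented thirteenth is 22 semitones; 22 semitones up from Fb3 gives D5.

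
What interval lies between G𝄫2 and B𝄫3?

G to B spans three letter names (G-A-B), plus an octave, so the interval is some kind of tenth.
Gbb2 to Bbb3 is 16 semitones, matching the major tenth exactly, so the quality is major.
(Equivalently, a compound major third: a major third plus an octave.)

major 10th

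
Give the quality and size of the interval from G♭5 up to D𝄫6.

G to D spans five letter names (G-A-B-C-D): a fifth.
The perfect fifth is 7 semitones; here we have 6, one semitone narrower: diminished.

diminished fifth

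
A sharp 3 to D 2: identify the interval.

A12

Descending from A#3 to D2 is the same interval as ascending D2 to A#3.
D to A spans five letter names (D-E-F-G-A), plus an octave — that makes it a twelfth of some quality.
D2 to A#3 spans 20 semitones — one semitone wider than the perfect twelfth (19) — giving an augmented twelfth.
(Equivalently, a compound augmented fifth: an augmented fifth plus an octave.)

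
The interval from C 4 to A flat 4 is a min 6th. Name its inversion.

major third

The rule of nine gives the new number: 9 − 6 = 3, so a sixth becomes a third.
And minor becomes major under inversion, so we get a major third.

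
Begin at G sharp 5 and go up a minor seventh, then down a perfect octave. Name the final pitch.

F sharp 5

G#5 up a minor seventh → F#6 (10 semitones).
A perfect octave down from F#6 is F#5.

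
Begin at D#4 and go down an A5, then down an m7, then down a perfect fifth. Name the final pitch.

D2

Down an augmented fifth from D#4: G3 (8 semitones down).
A minor seventh down from G3 is A2.
Down a perfect fifth from A2: D2 (7 semitones down).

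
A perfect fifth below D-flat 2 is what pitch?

The fifth takes the letter from D down to G.
A perfect fifth is 7 semitones; 7 semitones down from Db2 gives Gb1.

G-flat 1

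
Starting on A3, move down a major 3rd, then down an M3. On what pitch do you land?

Db3

A major third down from A3 is F3.
A major third down from F3 is Db3.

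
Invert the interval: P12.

perfect 4th

First reduce the compound perfect twelfth to its simple form, a perfect fifth.
The rule of nine gives the new number: 9 − 5 = 4, so a fifth becomes a fourth.
And perfect stays perfect under inversion, so we get a perfect fourth.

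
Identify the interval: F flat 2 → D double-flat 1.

major tenth

Descending from Fb2 to Dbb1 is the same interval as ascending Dbb1 to Fb2.
D to F spans three letter names (D-E-F), plus an octave: a tenth.
Dbb1 to Fb2 is 16 semitones, matching the major tenth exactly, so the quality is major.
(Equivalently, a compound major third: a major third plus an octave.)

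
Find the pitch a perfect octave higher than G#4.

The letter stays G (same as the start), shifted an octave up.
Moving 12 semitones up from G#4 (the size of a perfect octave) reaches G#5.

G#5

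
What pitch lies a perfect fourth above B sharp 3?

The fourth takes the letter from B up to E.
A perfect fourth is 5 semitones; 5 semitones up from B#3 gives E#4.

E sharp 4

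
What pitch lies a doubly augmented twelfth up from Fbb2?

Five letters up from F (plus an octave) reaches C.
A doubly augmented twelfth spans 21 semitones, so from Fbb2 the target pitch is C4.

C4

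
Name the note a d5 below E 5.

Counting five letter names down from E lands on A.
A diminished fifth spans 6 semitones, so from E5 the target pitch is A#4.

A sharp 4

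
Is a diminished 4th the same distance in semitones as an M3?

A diminished fourth spans 4 semitones, and a major third also spans 4 semitones — they're enharmonic.

Yes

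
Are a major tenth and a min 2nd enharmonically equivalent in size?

A major tenth spans 16 semitones; a minor second spans 1 semitone. They differ by 15.

No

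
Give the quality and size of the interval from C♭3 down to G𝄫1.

Descending from Cb3 to Gbb1 is the same interval as ascending Gbb1 to Cb3.
G to C spans four letter names (G-A-B-C), plus an octave, so the interval is some kind of eleventh.
A perfect eleventh would be 17 semitones; Gbb1 to Cb3 is 18, one semitone wider, so the interval is augmented.
(Equivalently, a compound augmented fourth: an augmented fourth plus an octave.)

A11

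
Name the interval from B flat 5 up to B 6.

augmented octave

B to B is the same letter name, plus an octave: an octave.
A perfect octave would be 12 semitones; Bb5 to B6 is 13, one semitone wider, so the interval is augmented.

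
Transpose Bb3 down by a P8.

The letter stays B (same as the start), shifted an octave down.
Moving 12 semitones down from Bb3 (the size of a perfect octave) reaches Bb2.

Bb2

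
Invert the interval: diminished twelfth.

A4

First reduce the compound diminished twelfth to its simple form, a diminished fifth.
The rule of nine gives the new number: 9 − 5 = 4, so a fifth becomes a fourth.
The quality also flips — diminished becomes augmented — giving an augmented fourth.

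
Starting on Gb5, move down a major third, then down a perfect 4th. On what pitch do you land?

Gb5 down a major third → Ebb5 (4 semitones).
A perfect fourth down from Ebb5 is Bbb4.

Bbb4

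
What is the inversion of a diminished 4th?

Interval numbers invert to sum to nine: 4 + 5 = 9, so a fourth inverts to a fifth.
And diminished becomes augmented under inversion, so we get an augmented fifth.

augmented 5th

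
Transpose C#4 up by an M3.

Counting three letter names up from C lands on E.
Moving 4 semitones up from C#4 (the size of a major third) reaches E#4.

E#4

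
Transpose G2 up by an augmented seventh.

Counting seven letter names up from G lands on F.
An augmented seventh spans 12 semitones, so from G2 the target pitch is F##3.

F##3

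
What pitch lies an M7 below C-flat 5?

D-double-flat 4

The seventh takes the letter from C down to D.
A major seventh is 11 semitones; 11 semitones down from Cb5 gives Dbb4.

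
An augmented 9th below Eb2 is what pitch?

Counting two letter names plus an octave down from E lands on D.
An augmented ninth spans 15 semitones, so from Eb2 the target pitch is Dbb1.

Dbb1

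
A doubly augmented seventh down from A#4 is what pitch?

Seven letter names down from A: B.
Moving 13 semitones down from A#4 (the size of a doubly augmented seventh) reaches Bbb3.

Bbb3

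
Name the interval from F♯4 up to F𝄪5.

F to F is the same letter name, plus an octave — that makes it an octave of some quality.
A perfect octave would be 12 semitones; F#4 to F##5 is 13, one semitone wider, so the interval is augmented.

augmented 8th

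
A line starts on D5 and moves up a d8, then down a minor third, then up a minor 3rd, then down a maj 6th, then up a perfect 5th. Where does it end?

A diminished octave up from D5 is Db6.
Db6 down a minor third → Bb5 (3 semitones).
Up a minor third from Bb5: Db6 (3 semitones up).
Down a major sixth from Db6: Fb5 (9 semitones down).
Up a perfect fifth from Fb5: Cb6 (7 semitones up).

Cb6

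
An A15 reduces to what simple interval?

augmented octave

Take out an octave (7 from the number): 15 − 7 = 8.
Quality carries through unchanged, so the simple form is an augmented octave.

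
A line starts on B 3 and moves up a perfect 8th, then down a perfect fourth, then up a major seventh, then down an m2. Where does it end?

A perfect octave up from B3 is B4.
A perfect fourth down from B4 is F#4.
A major seventh up from F#4 is E#5.
E#5 down a minor second → D##5 (1 semitone).

D double-sharp 5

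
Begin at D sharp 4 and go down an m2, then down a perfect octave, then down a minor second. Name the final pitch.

B double-sharp 2

A minor second down from D#4 is C##4.
Down a perfect octave from C##4: C##3 (12 semitones down).
A minor second down from C##3 is B##2.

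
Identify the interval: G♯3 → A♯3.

M2

G to A spans two letter names (G-A), so the interval is some kind of second.
Counting semitones, G#3→A#3 is 2, which is the major second.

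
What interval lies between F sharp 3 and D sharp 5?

M13

F to D spans six letter names (F-G-A-B-C-D), plus an octave — that makes it a thirteenth of some quality.
Counting semitones, F#3→D#5 is 21, which is the major thirteenth.
(Equivalently, a compound major sixth: a major sixth plus an octave.)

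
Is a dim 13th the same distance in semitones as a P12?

A diminished thirteenth spans 19 semitones, and a perfect twelfth also spans 19 semitones — they're enharmonic.

Yes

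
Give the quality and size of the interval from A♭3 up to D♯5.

doubly augmented eleventh

A to D spans four letter names (A-B-C-D), plus an octave — that makes it an eleventh of some quality.
Ab3 to D#5 spans 19 semitones — two semitones wider than the perfect eleventh (17) — giving a doubly augmented eleventh.
(Equivalently, a compound doubly augmented fourth: a doubly augmented fourth plus an octave.)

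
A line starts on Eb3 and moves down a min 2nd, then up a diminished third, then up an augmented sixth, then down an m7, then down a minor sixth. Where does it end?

G#2

Eb3 down a minor second → D3 (1 semitone).
D3 up a diminished third → Fb3 (2 semitones).
Up an augmented sixth from Fb3: D4 (10 semitones up).
D4 down a minor seventh → E3 (10 semitones).
A minor sixth down from E3 is G#2.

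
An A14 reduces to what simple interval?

Take out an octave (7 from the number): 14 − 7 = 7.
That makes an augmented fourteenth a compound augmented seventh — an octave plus an augmented seventh.

augmented seventh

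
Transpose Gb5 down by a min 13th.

The thirteenth's letter: G down six letter names plus an octave → B.
A minor thirteenth is 20 semitones; 20 semitones down from Gb5 gives Bb3.

Bb3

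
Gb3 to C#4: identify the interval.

doubly augmented fourth

G to C spans four letter names (G-A-B-C) — that makes it a fourth of some quality.
The perfect fourth is 5 semitones; here we have 7, two semitones wider: doubly augmented.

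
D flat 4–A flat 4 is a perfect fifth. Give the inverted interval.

Interval numbers invert to sum to nine: 5 + 4 = 9, so a fifth inverts to a fourth.
Quality inverts too: perfect stays perfect. That makes the inversion a perfect fourth.

perfect 4th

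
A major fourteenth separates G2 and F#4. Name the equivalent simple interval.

major seventh

Subtracting seven from the interval number removes an octave: 14 − 7 = 7.
That makes a major fourteenth a compound major seventh — an octave plus a major seventh.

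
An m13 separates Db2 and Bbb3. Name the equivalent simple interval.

Each octave removed subtracts seven from the number: 13 − 7 = 6.
That makes a minor thirteenth a compound minor sixth — an octave plus a minor sixth.

m6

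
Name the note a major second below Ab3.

Gb3

The second takes the letter from A down to G.
A major second is 2 semitones; 2 semitones down from Ab3 gives Gb3.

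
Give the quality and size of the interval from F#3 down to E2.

major ninth

Descending from F#3 to E2 is the same interval as ascending E2 to F#3.
E to F spans two letter names (E-F), plus an octave: a ninth.
Counting semitones, E2→F#3 is 14, which is the major ninth.
(Equivalently, a compound major second: a major second plus an octave.)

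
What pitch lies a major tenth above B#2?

D##4

Counting three letter names plus an octave up from B lands on D.
A major tenth is 16 semitones; 16 semitones up from B#2 gives D##4.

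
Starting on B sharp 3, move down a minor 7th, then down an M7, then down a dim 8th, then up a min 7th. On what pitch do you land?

A minor seventh down from B#3 is C##3.
C##3 down a major seventh → D#2 (11 semitones).
D#2 down a diminished octave → D##1 (11 semitones).
Up a minor seventh from D##1: C##2 (10 semitones up).

C double-sharp 2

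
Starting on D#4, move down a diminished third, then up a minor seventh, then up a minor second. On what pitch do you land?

A diminished third down from D#4 is B##3.
Up a minor seventh from B##3: A##4 (10 semitones up).
A minor second up from A##4 is B#4.

B#4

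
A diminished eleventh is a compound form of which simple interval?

Take out an octave (7 from the number): 11 − 7 = 4.
That makes a diminished eleventh a compound diminished fourth — an octave plus a diminished fourth.

diminished 4th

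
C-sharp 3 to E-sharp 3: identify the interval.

C to E spans three letter names (C-D-E), so the interval is some kind of third.
The major third spans 4 semitones, and C#3 to E#3 is exactly 4 semitones — so this is a major third.

M3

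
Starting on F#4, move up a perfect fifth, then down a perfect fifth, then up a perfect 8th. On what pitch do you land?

Up a perfect fifth from F#4: C#5 (7 semitones up).
Down a perfect fifth from C#5: F#4 (7 semitones down).
F#4 up a perfect octave → F#5 (12 semitones).

F#5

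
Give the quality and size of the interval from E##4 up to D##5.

E to D spans seven letter names (E-F-G-A-B-C-D), so the interval is some kind of seventh.
At 10 semitones, E##4→D##5 falls one short of a major seventh: minor.

m7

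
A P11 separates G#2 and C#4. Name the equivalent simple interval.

P4

Take out an octave (7 from the number): 11 − 7 = 4.
Quality carries through unchanged, so the simple form is a perfect fourth.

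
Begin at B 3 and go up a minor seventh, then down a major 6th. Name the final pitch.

B3 up a minor seventh → A4 (10 semitones).
A4 down a major sixth → C4 (9 semitones).

C 4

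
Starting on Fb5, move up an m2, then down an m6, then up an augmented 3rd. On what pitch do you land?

D5

Fb5 up a minor second → Gbb5 (1 semitone).
A minor sixth down from Gbb5 is Bbb4.
Bbb4 up an augmented third → D5 (5 semitones).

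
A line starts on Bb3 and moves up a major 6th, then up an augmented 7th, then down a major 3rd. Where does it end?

Up a major sixth from Bb3: G4 (9 semitones up).
An augmented seventh up from G4 is F##5.
Down a major third from F##5: D#5 (4 semitones down).

D#5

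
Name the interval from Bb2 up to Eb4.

B to E spans four letter names (B-C-D-E), plus an octave — that makes it an eleventh of some quality.
Counting semitones, Bb2→Eb4 is 17, which is the perfect eleventh.
(Equivalently, a compound perfect fourth: a perfect fourth plus an octave.)

perfect 11th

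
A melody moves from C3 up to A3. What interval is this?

major sixth

C to A spans six letter names (C-D-E-F-G-A), so the interval is some kind of sixth.
C3 to A3 is 9 semitones, matching the major sixth exactly, so the quality is major.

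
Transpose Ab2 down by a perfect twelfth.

Db1

Five letters down from A (plus an octave) reaches D.
A perfect twelfth spans 19 semitones, so from Ab2 the target pitch is Db1.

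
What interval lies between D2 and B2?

D to B spans six letter names (D-E-F-G-A-B): a sixth.
Counting semitones, D2→B2 is 9, which is the major sixth.

M6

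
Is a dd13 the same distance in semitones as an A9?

No

A doubly diminished thirteenth is 18 semitones but an augmented ninth is 15 semitones — different sizes.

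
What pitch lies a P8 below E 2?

E 1

For an octave the letter name doesn't change: still E, an octave down.
Moving 12 semitones down from E2 (the size of a perfect octave) reaches E1.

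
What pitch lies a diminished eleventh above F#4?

Four letters up from F (plus an octave) reaches B.
A diminished eleventh spans 16 semitones, so from F#4 the target pitch is Bb5.

Bb5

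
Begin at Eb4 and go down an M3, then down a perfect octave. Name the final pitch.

Cb3

Down a major third from Eb4: Cb4 (4 semitones down).
A perfect octave down from Cb4 is Cb3.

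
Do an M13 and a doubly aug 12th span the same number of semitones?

Yes

Both span 21 semitones: a major thirteenth and a doubly augmented twelfth are the same chromatic distance.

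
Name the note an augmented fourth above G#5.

Counting four letter names up from G lands on C.
Moving 6 semitones up from G#5 (the size of an augmented fourth) reaches C##6.

C##6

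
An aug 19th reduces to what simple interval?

Each octave removed subtracts seven from the number: 19 − 14 = 5.
So an augmented nineteenth is 2 octaves plus an augmented fifth. The quality is unchanged.

A5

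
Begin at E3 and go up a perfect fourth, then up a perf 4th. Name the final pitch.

D4

Up a perfect fourth from E3: A3 (5 semitones up).
A3 up a perfect fourth → D4 (5 semitones).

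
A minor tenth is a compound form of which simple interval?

minor third

Take out an octave (7 from the number): 10 − 7 = 3.
That makes a minor tenth a compound minor third — an octave plus a minor third.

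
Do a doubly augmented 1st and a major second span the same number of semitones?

Both span 2 semitones: a doubly augmented unison and a major second are the same chromatic distance.

Yes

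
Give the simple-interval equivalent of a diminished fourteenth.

Take out an octave (7 from the number): 14 − 7 = 7.
So a diminished fourteenth is an octave plus a diminished seventh. The quality is unchanged.

diminished seventh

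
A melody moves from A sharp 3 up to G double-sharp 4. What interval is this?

major 7th

A to G spans seven letter names (A-B-C-D-E-F-G) — that makes it a seventh of some quality.
A#3 to G##4 is 11 semitones, matching the major seventh exactly, so the quality is major.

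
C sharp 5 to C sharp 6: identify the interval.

P8

C to C is the same letter name, plus an octave: an octave.
Counting semitones, C#5→C#6 is 12, which is the perfect octave.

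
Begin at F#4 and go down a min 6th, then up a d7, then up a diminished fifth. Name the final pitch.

A minor sixth down from F#4 is A#3.
A#3 up a diminished seventh → G4 (9 semitones).
Up a diminished fifth from G4: Db5 (6 semitones up).

Db5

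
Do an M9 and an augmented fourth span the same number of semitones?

A major ninth spans 14 semitones; an augmented fourth spans 6 semitones. They differ by 8.

No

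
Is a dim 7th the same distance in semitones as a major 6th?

A diminished seventh spans 9 semitones, and a major sixth also spans 9 semitones — they're enharmonic.

Yes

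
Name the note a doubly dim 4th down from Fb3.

C#3

Counting four letter names down from F lands on C.
A doubly diminished fourth is 3 semitones; 3 semitones down from Fb3 gives C#3.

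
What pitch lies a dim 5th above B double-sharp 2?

Five letter names up from B: F.
Moving 6 semitones up from B##2 (the size of a diminished fifth) reaches F##3.

F double-sharp 3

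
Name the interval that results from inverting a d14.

First reduce the compound diminished fourteenth to its simple form, a diminished seventh.
The rule of nine gives the new number: 9 − 7 = 2, so a seventh becomes a second.
The quality also flips — diminished becomes augmented — giving an augmented second.

A2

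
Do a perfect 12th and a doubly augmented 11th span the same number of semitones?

Both span 19 semitones: a perfect twelfth and a doubly augmented eleventh are the same chromatic distance.

Yes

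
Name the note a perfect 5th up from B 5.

Five letter names up from B: F.
A perfect fifth is 7 semitones; 7 semitones up from B5 gives F#6.

F-sharp 6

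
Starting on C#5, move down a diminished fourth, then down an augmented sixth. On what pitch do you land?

Down a diminished fourth from C#5: G##4 (4 semitones down).
An augmented sixth down from G##4 is B3.

B3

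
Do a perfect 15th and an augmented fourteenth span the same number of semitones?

A perfect fifteenth = 24 semitones = an augmented fourteenth; enharmonically equal.

Yes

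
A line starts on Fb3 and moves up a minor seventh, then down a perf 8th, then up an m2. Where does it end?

Fb3 up a minor seventh → Ebb4 (10 semitones).
A perfect octave down from Ebb4 is Ebb3.
Ebb3 up a minor second → Fbb3 (1 semitone).

Fbb3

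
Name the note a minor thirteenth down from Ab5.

Six letters down from A (plus an octave) reaches C.
Moving 20 semitones down from Ab5 (the size of a minor thirteenth) reaches C4.

C4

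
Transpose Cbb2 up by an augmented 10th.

The tenth's letter: C up three letter names plus an octave → E.
An augmented tenth spans 17 semitones, so from Cbb2 the target pitch is Eb3.

Eb3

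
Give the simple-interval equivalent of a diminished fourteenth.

Take out an octave (7 from the number): 14 − 7 = 7.
Quality carries through unchanged, so the simple form is a diminished seventh.

diminished seventh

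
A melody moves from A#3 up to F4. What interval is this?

A to F spans six letter names (A-B-C-D-E-F) — that makes it a sixth of some quality.
A#3 to F4 spans 7 semitones — two semitones narrower than the major sixth (9) — giving a diminished sixth.

diminished sixth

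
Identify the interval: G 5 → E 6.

major sixth

G to E spans six letter names (G-A-B-C-D-E): a sixth.
Counting semitones, G5→E6 is 9, which is the major sixth.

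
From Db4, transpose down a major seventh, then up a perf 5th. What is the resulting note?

Db4 down a major seventh → Ebb3 (11 semitones).
Up a perfect fifth from Ebb3: Bbb3 (7 semitones up).

Bbb3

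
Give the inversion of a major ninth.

minor 7th

First reduce the compound major ninth to its simple form, a major second.
Inverted interval numbers add to nine, so a second pairs with a seventh (2 + 7 = 9).
And major becomes minor under inversion, so we get a minor seventh.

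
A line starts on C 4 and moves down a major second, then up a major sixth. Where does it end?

G 4

Down a major second from C4: Bb3 (2 semitones down).
Up a major sixth from Bb3: G4 (9 semitones up).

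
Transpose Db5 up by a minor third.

The third takes the letter from D up to F.
A minor third is 3 semitones; 3 semitones up from Db5 gives Fb5.

Fb5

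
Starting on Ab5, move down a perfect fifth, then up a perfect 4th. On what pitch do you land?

Gb5

A perfect fifth down from Ab5 is Db5.
Db5 up a perfect fourth → Gb5 (5 semitones).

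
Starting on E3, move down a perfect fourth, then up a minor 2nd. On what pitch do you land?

A perfect fourth down from E3 is B2.
B2 up a minor second → C3 (1 semitone).

C3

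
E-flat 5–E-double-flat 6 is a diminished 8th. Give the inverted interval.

A1

Interval numbers invert to sum to nine: 8 + 1 = 9, so an octave inverts to a unison.
Quality inverts too: diminished becomes augmented. That makes the inversion an augmented unison.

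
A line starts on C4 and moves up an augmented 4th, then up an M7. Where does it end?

An augmented fourth up from C4 is F#4.
F#4 up a major seventh → E#5 (11 semitones).

E#5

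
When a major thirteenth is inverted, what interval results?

m3

First reduce the compound major thirteenth to its simple form, a major sixth.
Interval numbers invert to sum to nine: 6 + 3 = 9, so a sixth inverts to a third.
The quality also flips — major becomes minor — giving a minor third.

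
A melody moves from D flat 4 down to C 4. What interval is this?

Descending from Db4 to C4 is the same interval as ascending C4 to Db4.
C to D spans two letter names (C-D) — that makes it a second of some quality.
At 1 semitone, C4→Db4 falls one short of a major second: minor.

minor second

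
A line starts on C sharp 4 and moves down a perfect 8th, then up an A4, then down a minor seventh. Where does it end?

Down a perfect octave from C#4: C#3 (12 semitones down).
An augmented fourth up from C#3 is F##3.
Down a minor seventh from F##3: G##2 (10 semitones down).

G double-sharp 2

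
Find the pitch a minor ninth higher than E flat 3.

Counting two letter names plus an octave up from E lands on F.
Moving 13 semitones up from Eb3 (the size of a minor ninth) reaches Fb4.

F flat 4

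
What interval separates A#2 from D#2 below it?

Descending from A#2 to D#2 is the same interval as ascending D#2 to A#2.
D to A spans five letter names (D-E-F-G-A), so the interval is some kind of fifth.
The perfect fifth spans 7 semitones, and D#2 to A#2 is exactly 7 semitones — so this is a perfect fifth.

perfect fifth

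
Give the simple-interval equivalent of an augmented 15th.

augmented octave

Subtracting seven from the interval number removes an octave: 15 − 7 = 8.
That makes an augmented fifteenth a compound augmented octave — an octave plus an augmented octave.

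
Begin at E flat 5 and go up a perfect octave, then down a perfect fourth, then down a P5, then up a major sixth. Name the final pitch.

C 6

Up a perfect octave from Eb5: Eb6 (12 semitones up).
Eb6 down a perfect fourth → Bb5 (5 semitones).
Bb5 down a perfect fifth → Eb5 (7 semitones).
Up a major sixth from Eb5: C6 (9 semitones up).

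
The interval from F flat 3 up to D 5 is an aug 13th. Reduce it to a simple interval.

augmented sixth

Take out an octave (7 from the number): 13 − 7 = 6.
That makes an augmented thirteenth a compound augmented sixth — an octave plus an augmented sixth.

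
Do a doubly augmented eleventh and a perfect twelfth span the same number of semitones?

Both span 19 semitones: a doubly augmented eleventh and a perfect twelfth are the same chromatic distance.

Yes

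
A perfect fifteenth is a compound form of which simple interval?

Take out an octave (7 from the number): 15 − 7 = 8.
That makes a perfect fifteenth a compound perfect octave — an octave plus a perfect octave.

perfect 8th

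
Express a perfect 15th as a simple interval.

Take out an octave (7 from the number): 15 − 7 = 8.
That makes a perfect fifteenth a compound perfect octave — an octave plus a perfect octave.

P8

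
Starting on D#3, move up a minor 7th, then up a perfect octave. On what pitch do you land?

C#5

D#3 up a minor seventh → C#4 (10 semitones).
A perfect octave up from C#4 is C#5.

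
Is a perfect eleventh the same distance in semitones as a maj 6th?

17 semitones (perfect eleventh) vs 9 semitones (major sixth): not equal.

No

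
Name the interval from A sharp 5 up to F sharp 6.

A to F spans six letter names (A-B-C-D-E-F), so the interval is some kind of sixth.
A#5 to F#6 is 8 semitones, a half step short of the major sixth (9), so this is minor.

minor sixth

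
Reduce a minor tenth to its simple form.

m3

Subtracting seven from the interval number removes an octave: 10 − 7 = 3.
Quality carries through unchanged, so the simple form is a minor third.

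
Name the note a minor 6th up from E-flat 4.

Six letter names up from E: C.
A minor sixth spans 8 semitones, so from Eb4 the target pitch is Cb5.

C-flat 5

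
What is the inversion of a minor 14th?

First reduce the compound minor fourteenth to its simple form, a minor seventh.
Interval numbers invert to sum to nine: 7 + 2 = 9, so a seventh inverts to a second.
Quality inverts too: minor becomes major. That makes the inversion a major second.

major second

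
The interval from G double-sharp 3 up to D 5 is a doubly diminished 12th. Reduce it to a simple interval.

doubly diminished 5th

Subtracting seven from the interval number removes an octave: 12 − 7 = 5.
So a doubly diminished twelfth is an octave plus a doubly diminished fifth. The quality is unchanged.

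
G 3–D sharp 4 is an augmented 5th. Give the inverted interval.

Interval numbers invert to sum to nine: 5 + 4 = 9, so a fifth inverts to a fourth.
The quality also flips — augmented becomes diminished — giving a diminished fourth.

d4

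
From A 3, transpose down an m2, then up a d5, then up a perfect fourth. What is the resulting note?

G 4

A3 down a minor second → G#3 (1 semitone).
A diminished fifth up from G#3 is D4.
Up a perfect fourth from D4: G4 (5 semitones up).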